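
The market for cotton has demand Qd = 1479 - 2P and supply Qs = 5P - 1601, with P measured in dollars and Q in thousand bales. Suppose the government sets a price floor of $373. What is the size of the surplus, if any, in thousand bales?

Equilibrium: 1479 - 2P = 5P - 1601, so 3080 = 7P and P* = 440, Q* = 599.
The floor of 373 is below the equilibrium price 440, so it is not binding; the market clears at P* = 440, Q* = 599.
Since the control does not bind, there is no surplus.

0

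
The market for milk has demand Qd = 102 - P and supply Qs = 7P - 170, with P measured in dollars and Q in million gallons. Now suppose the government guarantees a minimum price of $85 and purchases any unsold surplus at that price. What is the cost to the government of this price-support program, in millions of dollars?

Equilibrium: 102 - P = 7P - 170, so 272 = 8P and P* = 34, Q* = 68.
Because the floor (85) lies above the market-clearing price, it is binding.
At P = 85: Qd = 102 - 85 = 17 and Qs = 7·85 - 170 = 425.
Surplus = Qs - Qd = 408.
Government expenditure = surplus × support price = 408 × 85 = 34680.

34680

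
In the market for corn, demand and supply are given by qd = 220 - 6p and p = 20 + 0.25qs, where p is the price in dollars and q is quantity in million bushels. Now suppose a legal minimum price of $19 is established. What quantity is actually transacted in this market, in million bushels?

Rearranging supply gives qs = 4p - 80. In a free market, 220 - 6p = 4p - 80 gives the equilibrium p* = 30, q* = 40.
The floor of 19 is below the equilibrium price 30, so it is not binding; the market clears at p* = 30, q* = 40.

40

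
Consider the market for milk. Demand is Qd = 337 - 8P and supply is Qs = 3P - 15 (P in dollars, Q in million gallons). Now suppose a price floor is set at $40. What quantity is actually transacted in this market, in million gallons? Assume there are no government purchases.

17

Equilibrium: 337 - 8P = 3P - 15, so 352 = 11P and P* = 32, Q* = 81.
Because the floor (40) lies above the market-clearing price, it is binding.
At P = 40: Qd = 337 - 8·40 = 17 and Qs = 3·40 - 15 = 105.
The quantity actually transacted is the short side, demand: 17.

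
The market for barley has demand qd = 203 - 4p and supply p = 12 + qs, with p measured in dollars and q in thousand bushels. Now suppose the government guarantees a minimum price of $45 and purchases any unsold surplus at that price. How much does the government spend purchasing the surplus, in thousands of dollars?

Rearranging supply gives qs = p - 12. Setting quantity demanded equal to quantity supplied, 203 - 4p = p - 12, gives p* = 43 and q* = 31.
Since 45 > 43, the floor is binding.
At p = 45: qd = 203 - 4·45 = 23 and qs = 45 - 12 = 33.
Surplus = qs - qd = 10.
Government expenditure = surplus × support price = 10 × 45 = 450.

450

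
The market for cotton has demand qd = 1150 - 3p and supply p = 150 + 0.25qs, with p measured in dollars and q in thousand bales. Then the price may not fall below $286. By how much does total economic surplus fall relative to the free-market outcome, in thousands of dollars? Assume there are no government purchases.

3402

Rearranging supply gives qs = 4p - 600. Equilibrium: 1150 - 3p = 4p - 600, so 1750 = 7p and p* = 250, q* = 400.
The floor of 286 is above the equilibrium price 250, so it binds.
At p = 286: qd = 1150 - 3·286 = 292 and qs = 4·286 - 600 = 544.
Quantity traded falls to 292. At q = 292 the demand price is (1150 - 292)/3 = 286 and the supply price is (600 + 292)/4 = 223.
Deadweight loss = ½ · (286 - 223) · (400 - 292) = ½ · 63 · 108 = 3402.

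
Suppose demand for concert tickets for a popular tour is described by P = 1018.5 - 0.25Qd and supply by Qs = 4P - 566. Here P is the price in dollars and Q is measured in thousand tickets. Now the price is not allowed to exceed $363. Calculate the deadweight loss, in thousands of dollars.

Rearranging demand gives Qd = 4074 - 4P. In a free market, 4074 - 4P = 4P - 566 gives the equilibrium P* = 580, Q* = 1754.
Because the ceiling (363) lies below the market-clearing price, it is binding.
At P = 363: Qd = 4074 - 4·363 = 2622 and Qs = 4·363 - 566 = 886.
Quantity traded falls to 886. At Q = 886 the demand price is (4074 - 886)/4 = 797 and the supply price is (566 + 886)/4 = 363.
Deadweight loss = ½ · (797 - 363) · (1754 - 886) = ½ · 434 · 868 = 188356.

188356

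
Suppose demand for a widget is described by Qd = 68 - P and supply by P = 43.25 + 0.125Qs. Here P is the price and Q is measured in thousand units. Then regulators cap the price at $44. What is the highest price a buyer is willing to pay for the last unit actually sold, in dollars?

Rearranging supply gives Qs = 8P - 346. In a free market, 68 - P = 8P - 346 gives the equilibrium P* = 46, Q* = 22.
The ceiling of 44 is below the equilibrium price 46, so it binds.
At P = 44: Qd = 68 - 44 = 24 and Qs = 8·44 - 346 = 6.
Only 6 units reach the market. On the demand curve, the marginal buyer's willingness to pay at Q = 6 is (68 - 6) = 62.

62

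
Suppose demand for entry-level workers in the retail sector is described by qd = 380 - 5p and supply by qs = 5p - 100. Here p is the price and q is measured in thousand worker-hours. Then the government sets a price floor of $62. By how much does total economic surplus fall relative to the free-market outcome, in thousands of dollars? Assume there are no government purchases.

Without the control the market clears where 380 - 5p = 5p - 100, i.e. p* = 48 and q* = 140.
Since 62 > 48, the floor is binding.
At p = 62: qd = 380 - 5·62 = 70 and qs = 5·62 - 100 = 210.
Quantity traded falls to 70. At q = 70 the demand price is (380 - 70)/5 = 62 and the supply price is (100 + 70)/5 = 34.
Deadweight loss = ½ · (62 - 34) · (140 - 70) = ½ · 28 · 70 = 980.

980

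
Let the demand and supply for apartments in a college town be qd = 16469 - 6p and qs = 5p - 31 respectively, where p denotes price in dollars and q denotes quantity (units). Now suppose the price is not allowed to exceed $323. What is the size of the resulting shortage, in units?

12947

Without the control the market clears where 16469 - 6p = 5p - 31, i.e. p* = 1500 and q* = 7469.
Since 323 < 1500, the ceiling is binding.
At p = 323: qd = 16469 - 6·323 = 14531 and qs = 5·323 - 31 = 1584.
Shortage = qd - qs = 14531 - 1584 = 12947.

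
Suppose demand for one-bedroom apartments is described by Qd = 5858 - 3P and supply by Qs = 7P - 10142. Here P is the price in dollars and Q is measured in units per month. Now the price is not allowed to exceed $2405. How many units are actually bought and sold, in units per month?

1058

Setting quantity demanded equal to quantity supplied, 5858 - 3P = 7P - 10142, gives P* = 1600 and Q* = 1058.
The ceiling of 2405 is above the equilibrium price 1600, so it is not binding; the market clears at P* = 1600, Q* = 1058.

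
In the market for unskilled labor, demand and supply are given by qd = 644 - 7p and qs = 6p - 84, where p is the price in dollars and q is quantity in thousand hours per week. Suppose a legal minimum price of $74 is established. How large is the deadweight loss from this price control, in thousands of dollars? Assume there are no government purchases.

In a free market, 644 - 7p = 6p - 84 gives the equilibrium p* = 56, q* = 252.
Because the floor (74) lies above the market-clearing price, it is binding.
At p = 74: qd = 644 - 7·74 = 126 and qs = 6·74 - 84 = 360.
Quantity traded falls to 126. At q = 126 the demand price is (644 - 126)/7 = 74 and the supply price is (84 + 126)/6 = 35.
Deadweight loss = ½ · (74 - 35) · (252 - 126) = ½ · 39 · 126 = 2457.

2457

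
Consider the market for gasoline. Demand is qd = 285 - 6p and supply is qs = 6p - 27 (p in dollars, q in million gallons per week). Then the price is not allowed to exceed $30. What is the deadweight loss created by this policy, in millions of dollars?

0

Equilibrium: 285 - 6p = 6p - 27, so 312 = 12p and p* = 26, q* = 129.
The ceiling of 30 is above the equilibrium price 26, so it is not binding; the market clears at p* = 26, q* = 129.
Since the control does not bind, no trades are prevented and deadweight loss is zero.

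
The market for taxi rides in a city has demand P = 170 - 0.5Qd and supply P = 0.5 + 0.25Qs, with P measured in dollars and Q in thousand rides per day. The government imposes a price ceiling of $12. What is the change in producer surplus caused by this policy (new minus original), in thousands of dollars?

Rearranging demand gives Qd = 340 - 2P; rearranging supply gives Qs = 4P - 2. Setting quantity demanded equal to quantity supplied, 340 - 2P = 4P - 2, gives P* = 57 and Q* = 226.
Because the ceiling (12) lies below the market-clearing price, it is binding.
At P = 12: Qd = 340 - 2·12 = 316 and Qs = 4·12 - 2 = 46.
Producer surplus without the control is ½ · (57 - 0.5) · 226 = 6384.5.
With the ceiling, producers sell 46 units at 12, so PS = ½ · (12 - 0.5) · 46 = 264.5.
Change in producer surplus = 264.5 - 6384.5 = -6120.

-6120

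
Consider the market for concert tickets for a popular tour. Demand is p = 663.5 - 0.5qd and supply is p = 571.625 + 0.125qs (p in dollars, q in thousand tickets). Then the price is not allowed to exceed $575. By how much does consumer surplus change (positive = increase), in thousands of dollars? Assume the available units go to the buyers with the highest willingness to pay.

-3195

Rearranging demand gives qd = 1327 - 2p; rearranging supply gives qs = 8p - 4573. In a free market, 1327 - 2p = 8p - 4573 gives the equilibrium p* = 590, q* = 147.
Because the ceiling (575) lies below the market-clearing price, it is binding.
At p = 575: qd = 1327 - 2·575 = 177 and qs = 8·575 - 4573 = 27.
Consumer surplus without the control is ½ · (663.5 - 590) · 147 = 5402.25.
With the ceiling, 27 units are sold at 575 (assume they go to the highest-value buyers). The demand price at q = 27 is 650, so CS = ½ · [(663.5 - 575) + (650 - 575)] · 27 = 2207.25.
Change in consumer surplus = 2207.25 - 5402.25 = -3195.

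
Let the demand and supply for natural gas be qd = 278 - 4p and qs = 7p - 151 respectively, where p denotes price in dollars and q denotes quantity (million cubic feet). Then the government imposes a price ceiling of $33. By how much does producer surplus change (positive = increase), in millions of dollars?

-606

Equilibrium: 278 - 4p = 7p - 151, so 429 = 11p and p* = 39, q* = 122.
Because the ceiling (33) lies below the market-clearing price, it is binding.
At p = 33: qd = 278 - 4·33 = 146 and qs = 7·33 - 151 = 80.
Producer surplus without the control is ½ · (39 - 151/7) · 122 = 7442/7.
With the ceiling, producers sell 80 units at 33, so PS = ½ · (33 - 151/7) · 80 = 3200/7.
Change in producer surplus = 3200/7 - 7442/7 = -606.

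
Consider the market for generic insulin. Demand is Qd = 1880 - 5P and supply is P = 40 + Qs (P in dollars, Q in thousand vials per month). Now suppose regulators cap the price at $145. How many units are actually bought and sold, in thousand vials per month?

105

Rearranging supply gives Qs = P - 40. Equilibrium: 1880 - 5P = P - 40, so 1920 = 6P and P* = 320, Q* = 280.
Since 145 < 320, the ceiling is binding.
At P = 145: Qd = 1880 - 5·145 = 1155 and Qs = 145 - 40 = 105.
The quantity actually transacted is the short side, supply: 105.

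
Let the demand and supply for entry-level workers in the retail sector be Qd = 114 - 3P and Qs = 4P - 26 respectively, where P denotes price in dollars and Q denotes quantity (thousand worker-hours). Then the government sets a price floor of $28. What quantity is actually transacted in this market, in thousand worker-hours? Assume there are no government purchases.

30

Setting quantity demanded equal to quantity supplied, 114 - 3P = 4P - 26, gives P* = 20 and Q* = 54.
The floor of 28 is above the equilibrium price 20, so it binds.
At P = 28: Qd = 114 - 3·28 = 30 and Qs = 4·28 - 26 = 86.
The quantity actually transacted is the short side, demand: 30.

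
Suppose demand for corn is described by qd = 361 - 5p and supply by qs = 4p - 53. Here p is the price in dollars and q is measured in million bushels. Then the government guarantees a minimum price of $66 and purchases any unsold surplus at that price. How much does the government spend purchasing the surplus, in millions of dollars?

Equilibrium: 361 - 5p = 4p - 53, so 414 = 9p and p* = 46, q* = 131.
Since 66 > 46, the floor is binding.
At p = 66: qd = 361 - 5·66 = 31 and qs = 4·66 - 53 = 211.
Surplus = qs - qd = 180.
Government expenditure = surplus × support price = 180 × 66 = 11880.

11880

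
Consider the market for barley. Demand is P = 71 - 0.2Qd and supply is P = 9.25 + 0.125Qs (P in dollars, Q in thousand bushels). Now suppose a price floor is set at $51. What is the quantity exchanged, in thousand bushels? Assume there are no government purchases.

Rearranging demand gives Qd = 355 - 5P; rearranging supply gives Qs = 8P - 74. Setting quantity demanded equal to quantity supplied, 355 - 5P = 8P - 74, gives P* = 33 and Q* = 190.
Since 51 > 33, the floor is binding.
At P = 51: Qd = 355 - 5·51 = 100 and Qs = 8·51 - 74 = 334.
The quantity actually transacted is the short side, demand: 100.

100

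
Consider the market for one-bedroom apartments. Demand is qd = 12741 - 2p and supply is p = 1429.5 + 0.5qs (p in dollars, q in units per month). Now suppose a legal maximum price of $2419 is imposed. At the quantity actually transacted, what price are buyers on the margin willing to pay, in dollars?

Rearranging supply gives qs = 2p - 2859. Without the control the market clears where 12741 - 2p = 2p - 2859, i.e. p* = 3900 and q* = 4941.
Because the ceiling (2419) lies below the market-clearing price, it is binding.
At p = 2419: qd = 12741 - 2·2419 = 7903 and qs = 2·2419 - 2859 = 1979.
Only 1979 units reach the market. On the demand curve, the marginal buyer's willingness to pay at q = 1979 is (12741 - 1979)/2 = 5381.

5381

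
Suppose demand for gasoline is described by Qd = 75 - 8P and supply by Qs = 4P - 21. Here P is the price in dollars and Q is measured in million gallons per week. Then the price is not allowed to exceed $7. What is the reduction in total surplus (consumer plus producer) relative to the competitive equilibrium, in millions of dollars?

Setting quantity demanded equal to quantity supplied, 75 - 8P = 4P - 21, gives P* = 8 and Q* = 11.
Because the ceiling (7) lies below the market-clearing price, it is binding.
At P = 7: Qd = 75 - 8·7 = 19 and Qs = 4·7 - 21 = 7.
Quantity traded falls to 7. At Q = 7 the demand price is (75 - 7)/8 = 8.5 and the supply price is (21 + 7)/4 = 7.
Deadweight loss = ½ · (8.5 - 7) · (11 - 7) = ½ · 1.5 · 4 = 3.

3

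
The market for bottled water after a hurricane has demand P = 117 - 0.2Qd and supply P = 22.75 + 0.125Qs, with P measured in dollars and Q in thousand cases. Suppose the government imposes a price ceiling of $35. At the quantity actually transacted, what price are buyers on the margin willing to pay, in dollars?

Rearranging demand gives Qd = 585 - 5P; rearranging supply gives Qs = 8P - 182. Equilibrium: 585 - 5P = 8P - 182, so 767 = 13P and P* = 59, Q* = 290.
The ceiling of 35 is below the equilibrium price 59, so it binds.
At P = 35: Qd = 585 - 5·35 = 410 and Qs = 8·35 - 182 = 98.
Only 98 units reach the market. On the demand curve, the marginal buyer's willingness to pay at Q = 98 is (585 - 98)/5 = 97.4.

97.4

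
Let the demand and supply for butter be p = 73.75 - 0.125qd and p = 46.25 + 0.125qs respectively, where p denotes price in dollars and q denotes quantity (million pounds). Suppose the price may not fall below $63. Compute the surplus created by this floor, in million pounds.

48

Rearranging demand gives qd = 590 - 8p; rearranging supply gives qs = 8p - 370. Equilibrium: 590 - 8p = 8p - 370, so 960 = 16p and p* = 60, q* = 110.
Because the floor (63) lies above the market-clearing price, it is binding.
At p = 63: qd = 590 - 8·63 = 86 and qs = 8·63 - 370 = 134.
Surplus = qs - qd = 134 - 86 = 48.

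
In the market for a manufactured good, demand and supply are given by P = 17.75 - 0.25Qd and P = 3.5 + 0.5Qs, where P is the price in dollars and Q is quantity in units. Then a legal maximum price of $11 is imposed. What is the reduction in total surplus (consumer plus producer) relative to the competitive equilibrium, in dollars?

6

Rearranging demand gives Qd = 71 - 4P; rearranging supply gives Qs = 2P - 7. Setting quantity demanded equal to quantity supplied, 71 - 4P = 2P - 7, gives P* = 13 and Q* = 19.
The ceiling of 11 is below the equilibrium price 13, so it binds.
At P = 11: Qd = 71 - 4·11 = 27 and Qs = 2·11 - 7 = 15.
Quantity traded falls to 15. At Q = 15 the demand price is (71 - 15)/4 = 14 and the supply price is (7 + 15)/2 = 11.
Deadweight loss = ½ · (14 - 11) · (19 - 15) = ½ · 3 · 4 = 6.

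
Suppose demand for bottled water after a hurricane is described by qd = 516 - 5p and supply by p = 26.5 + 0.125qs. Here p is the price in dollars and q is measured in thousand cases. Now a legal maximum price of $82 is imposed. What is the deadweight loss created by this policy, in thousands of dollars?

0

Rearranging supply gives qs = 8p - 212. Without the control the market clears where 516 - 5p = 8p - 212, i.e. p* = 56 and q* = 236.
The ceiling of 82 is above the equilibrium price 56, so it is not binding; the market clears at p* = 56, q* = 236.
Since the control does not bind, no trades are prevented and deadweight loss is zero.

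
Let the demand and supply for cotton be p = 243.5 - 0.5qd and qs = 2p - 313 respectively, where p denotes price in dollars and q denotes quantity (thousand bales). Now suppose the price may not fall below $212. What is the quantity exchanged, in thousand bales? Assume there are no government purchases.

Rearranging demand gives qd = 487 - 2p. Equilibrium: 487 - 2p = 2p - 313, so 800 = 4p and p* = 200, q* = 87.
Because the floor (212) lies above the market-clearing price, it is binding.
At p = 212: qd = 487 - 2·212 = 63 and qs = 2·212 - 313 = 111.
The quantity actually transacted is the short side, demand: 63.

63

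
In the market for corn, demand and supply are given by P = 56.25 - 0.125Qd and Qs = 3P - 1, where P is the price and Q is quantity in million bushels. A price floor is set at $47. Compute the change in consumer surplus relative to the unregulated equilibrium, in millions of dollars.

-588

Rearranging demand gives Qd = 450 - 8P. Equilibrium: 450 - 8P = 3P - 1, so 451 = 11P and P* = 41, Q* = 122.
The floor of 47 is above the equilibrium price 41, so it binds.
At P = 47: Qd = 450 - 8·47 = 74 and Qs = 3·47 - 1 = 140.
Consumer surplus without the control is ½ · (56.25 - 41) · 122 = 930.25.
With the floor, consumers buy 74 units at 47, so CS = ½ · (56.25 - 47) · 74 = 342.25.
Change in consumer surplus = 342.25 - 930.25 = -588.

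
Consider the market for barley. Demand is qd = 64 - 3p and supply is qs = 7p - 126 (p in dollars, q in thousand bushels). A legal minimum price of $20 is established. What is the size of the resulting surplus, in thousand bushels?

In a free market, 64 - 3p = 7p - 126 gives the equilibrium p* = 19, q* = 7.
Since 20 > 19, the floor is binding.
At p = 20: qd = 64 - 3·20 = 4 and qs = 7·20 - 126 = 14.
Surplus = qs - qd = 14 - 4 = 10.

10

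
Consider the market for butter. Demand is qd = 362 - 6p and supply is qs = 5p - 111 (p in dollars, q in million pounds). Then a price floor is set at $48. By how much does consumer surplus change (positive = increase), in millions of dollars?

Equilibrium: 362 - 6p = 5p - 111, so 473 = 11p and p* = 43, q* = 104.
Because the floor (48) lies above the market-clearing price, it is binding.
At p = 48: qd = 362 - 6·48 = 74 and qs = 5·48 - 111 = 129.
Consumer surplus without the control is ½ · (181/3 - 43) · 104 = 2704/3.
With the floor, consumers buy 74 units at 48, so CS = ½ · (181/3 - 48) · 74 = 1369/3.
Change in consumer surplus = 1369/3 - 2704/3 = -445.

-445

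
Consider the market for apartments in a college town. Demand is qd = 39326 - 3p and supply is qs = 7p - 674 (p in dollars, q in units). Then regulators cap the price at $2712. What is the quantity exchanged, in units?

Without the control the market clears where 39326 - 3p = 7p - 674, i.e. p* = 4000 and q* = 27326.
Because the ceiling (2712) lies below the market-clearing price, it is binding.
At p = 2712: qd = 39326 - 3·2712 = 31190 and qs = 7·2712 - 674 = 18310.
The quantity actually transacted is the short side, supply: 18310.

18310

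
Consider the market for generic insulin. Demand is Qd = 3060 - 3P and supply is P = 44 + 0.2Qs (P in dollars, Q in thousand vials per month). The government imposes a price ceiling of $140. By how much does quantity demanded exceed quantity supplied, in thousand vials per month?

Rearranging supply gives Qs = 5P - 220. Setting quantity demanded equal to quantity supplied, 3060 - 3P = 5P - 220, gives P* = 410 and Q* = 1830.
Since 140 < 410, the ceiling is binding.
At P = 140: Qd = 3060 - 3·140 = 2640 and Qs = 5·140 - 220 = 480.
Shortage = Qd - Qs = 2640 - 480 = 2160.

2160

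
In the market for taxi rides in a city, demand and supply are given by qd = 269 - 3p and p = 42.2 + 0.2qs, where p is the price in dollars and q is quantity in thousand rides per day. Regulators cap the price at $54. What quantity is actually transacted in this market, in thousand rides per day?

Rearranging supply gives qs = 5p - 211. Setting quantity demanded equal to quantity supplied, 269 - 3p = 5p - 211, gives p* = 60 and q* = 89.
Since 54 < 60, the ceiling is binding.
At p = 54: qd = 269 - 3·54 = 107 and qs = 5·54 - 211 = 59.
The quantity actually transacted is the short side, supply: 59.

59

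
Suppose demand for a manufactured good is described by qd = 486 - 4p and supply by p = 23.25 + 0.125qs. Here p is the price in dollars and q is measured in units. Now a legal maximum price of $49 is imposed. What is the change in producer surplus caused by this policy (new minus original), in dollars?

-1638

Rearranging supply gives qs = 8p - 186. Setting quantity demanded equal to quantity supplied, 486 - 4p = 8p - 186, gives p* = 56 and q* = 262.
Because the ceiling (49) lies below the market-clearing price, it is binding.
At p = 49: qd = 486 - 4·49 = 290 and qs = 8·49 - 186 = 206.
Producer surplus without the control is ½ · (56 - 23.25) · 262 = 4290.25.
With the ceiling, producers sell 206 units at 49, so PS = ½ · (49 - 23.25) · 206 = 2652.25.
Change in producer surplus = 2652.25 - 4290.25 = -1638.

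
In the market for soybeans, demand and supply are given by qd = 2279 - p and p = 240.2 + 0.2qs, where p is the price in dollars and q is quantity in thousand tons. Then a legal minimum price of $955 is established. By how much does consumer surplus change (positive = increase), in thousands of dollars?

Rearranging supply gives qs = 5p - 1201. In a free market, 2279 - p = 5p - 1201 gives the equilibrium p* = 580, q* = 1699.
Because the floor (955) lies above the market-clearing price, it is binding.
At p = 955: qd = 2279 - 955 = 1324 and qs = 5·955 - 1201 = 3574.
Consumer surplus without the control is ½ · (2279 - 580) · 1699 = 1443300.5.
With the floor, consumers buy 1324 units at 955, so CS = ½ · (2279 - 955) · 1324 = 876488.
Change in consumer surplus = 876488 - 1443300.5 = -566812.5.

-566812.5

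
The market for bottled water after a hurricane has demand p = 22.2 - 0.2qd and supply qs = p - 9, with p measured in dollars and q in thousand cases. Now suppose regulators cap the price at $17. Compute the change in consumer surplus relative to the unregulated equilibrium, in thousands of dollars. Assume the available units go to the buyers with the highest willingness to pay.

Rearranging demand gives qd = 111 - 5p. Setting quantity demanded equal to quantity supplied, 111 - 5p = p - 9, gives p* = 20 and q* = 11.
The ceiling of 17 is below the equilibrium price 20, so it binds.
At p = 17: qd = 111 - 5·17 = 26 and qs = 17 - 9 = 8.
Consumer surplus without the control is ½ · (22.2 - 20) · 11 = 12.1.
With the ceiling, 8 units are sold at 17 (assume they go to the highest-value buyers). The demand price at q = 8 is 20.6, so CS = ½ · [(22.2 - 17) + (20.6 - 17)] · 8 = 35.2.
Change in consumer surplus = 35.2 - 12.1 = 23.1.

23.1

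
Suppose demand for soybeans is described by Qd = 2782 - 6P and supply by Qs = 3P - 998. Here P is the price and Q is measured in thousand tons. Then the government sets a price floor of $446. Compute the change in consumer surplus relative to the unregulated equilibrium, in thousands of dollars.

Without the control the market clears where 2782 - 6P = 3P - 998, i.e. P* = 420 and Q* = 262.
Because the floor (446) lies above the market-clearing price, it is binding.
At P = 446: Qd = 2782 - 6·446 = 106 and Qs = 3·446 - 998 = 340.
Consumer surplus without the control is ½ · (1391/3 - 420) · 262 = 17161/3.
With the floor, consumers buy 106 units at 446, so CS = ½ · (1391/3 - 446) · 106 = 2809/3.
Change in consumer surplus = 2809/3 - 17161/3 = -4784.

-4784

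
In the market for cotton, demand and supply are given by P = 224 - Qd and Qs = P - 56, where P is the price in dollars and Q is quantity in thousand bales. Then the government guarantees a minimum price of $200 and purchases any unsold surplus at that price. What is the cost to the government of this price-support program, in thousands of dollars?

Rearranging demand gives Qd = 224 - P. Equilibrium: 224 - P = P - 56, so 280 = 2P and P* = 140, Q* = 84.
Because the floor (200) lies above the market-clearing price, it is binding.
At P = 200: Qd = 224 - 200 = 24 and Qs = 200 - 56 = 144.
Surplus = Qs - Qd = 120.
Government expenditure = surplus × support price = 120 × 200 = 24000.

24000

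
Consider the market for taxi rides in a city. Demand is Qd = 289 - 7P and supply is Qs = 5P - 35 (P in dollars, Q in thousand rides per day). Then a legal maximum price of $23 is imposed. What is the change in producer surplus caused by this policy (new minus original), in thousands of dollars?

-360

Without the control the market clears where 289 - 7P = 5P - 35, i.e. P* = 27 and Q* = 100.
Because the ceiling (23) lies below the market-clearing price, it is binding.
At P = 23: Qd = 289 - 7·23 = 128 and Qs = 5·23 - 35 = 80.
Producer surplus without the control is ½ · (27 - 7) · 100 = 1000.
With the ceiling, producers sell 80 units at 23, so PS = ½ · (23 - 7) · 80 = 640.
Change in producer surplus = 640 - 1000 = -360.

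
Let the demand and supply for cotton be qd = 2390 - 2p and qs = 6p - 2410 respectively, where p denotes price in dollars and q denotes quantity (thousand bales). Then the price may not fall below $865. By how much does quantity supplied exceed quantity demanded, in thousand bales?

2120

In a free market, 2390 - 2p = 6p - 2410 gives the equilibrium p* = 600, q* = 1190.
Because the floor (865) lies above the market-clearing price, it is binding.
At p = 865: qd = 2390 - 2·865 = 660 and qs = 6·865 - 2410 = 2780.
Surplus = qs - qd = 2780 - 660 = 2120.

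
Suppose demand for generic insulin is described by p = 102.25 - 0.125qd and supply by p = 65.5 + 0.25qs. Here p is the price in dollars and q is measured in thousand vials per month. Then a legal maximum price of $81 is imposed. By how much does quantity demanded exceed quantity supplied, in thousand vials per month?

108

Rearranging demand gives qd = 818 - 8p; rearranging supply gives qs = 4p - 262. Equilibrium: 818 - 8p = 4p - 262, so 1080 = 12p and p* = 90, q* = 98.
Since 81 < 90, the ceiling is binding.
At p = 81: qd = 818 - 8·81 = 170 and qs = 4·81 - 262 = 62.
Shortage = qd - qs = 170 - 62 = 108.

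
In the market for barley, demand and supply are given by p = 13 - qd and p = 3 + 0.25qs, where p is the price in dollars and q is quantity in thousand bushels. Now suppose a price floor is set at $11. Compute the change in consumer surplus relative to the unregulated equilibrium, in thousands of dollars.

Rearranging demand gives qd = 13 - p; rearranging supply gives qs = 4p - 12. In a free market, 13 - p = 4p - 12 gives the equilibrium p* = 5, q* = 8.
The floor of 11 is above the equilibrium price 5, so it binds.
At p = 11: qd = 13 - 11 = 2 and qs = 4·11 - 12 = 32.
Consumer surplus without the control is ½ · (13 - 5) · 8 = 32.
With the floor, consumers buy 2 units at 11, so CS = ½ · (13 - 11) · 2 = 2.
Change in consumer surplus = 2 - 32 = -30.

-30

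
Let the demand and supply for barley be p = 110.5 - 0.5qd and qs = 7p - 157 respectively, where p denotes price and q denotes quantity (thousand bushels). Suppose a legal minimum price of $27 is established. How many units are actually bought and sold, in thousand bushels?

Rearranging demand gives qd = 221 - 2p. Setting quantity demanded equal to quantity supplied, 221 - 2p = 7p - 157, gives p* = 42 and q* = 137.
Since 27 is below p* = 42, the floor does not bind and the free-market outcome prevails.

137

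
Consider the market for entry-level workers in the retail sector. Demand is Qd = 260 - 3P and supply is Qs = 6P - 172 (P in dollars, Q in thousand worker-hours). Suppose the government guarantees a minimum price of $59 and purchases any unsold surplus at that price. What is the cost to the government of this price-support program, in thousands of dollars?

5841

Setting quantity demanded equal to quantity supplied, 260 - 3P = 6P - 172, gives P* = 48 and Q* = 116.
The floor of 59 is above the equilibrium price 48, so it binds.
At P = 59: Qd = 260 - 3·59 = 83 and Qs = 6·59 - 172 = 182.
Surplus = Qs - Qd = 99.
Government expenditure = surplus × support price = 99 × 59 = 5841.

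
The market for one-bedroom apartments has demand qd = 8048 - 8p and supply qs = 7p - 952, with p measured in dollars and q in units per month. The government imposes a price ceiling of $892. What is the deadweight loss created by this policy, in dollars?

Equilibrium: 8048 - 8p = 7p - 952, so 9000 = 15p and p* = 600, q* = 3248.
The ceiling of 892 is above the equilibrium price 600, so it is not binding; the market clears at p* = 600, q* = 3248.
Since the control does not bind, no trades are prevented and deadweight loss is zero.

0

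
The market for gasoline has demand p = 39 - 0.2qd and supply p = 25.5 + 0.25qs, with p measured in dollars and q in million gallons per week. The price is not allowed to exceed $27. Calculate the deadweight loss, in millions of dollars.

129.6

Rearranging demand gives qd = 195 - 5p; rearranging supply gives qs = 4p - 102. Equilibrium: 195 - 5p = 4p - 102, so 297 = 9p and p* = 33, q* = 30.
Since 27 < 33, the ceiling is binding.
At p = 27: qd = 195 - 5·27 = 60 and qs = 4·27 - 102 = 6.
Quantity traded falls to 6. At q = 6 the demand price is (195 - 6)/5 = 37.8 and the supply price is (102 + 6)/4 = 27.
Deadweight loss = ½ · (37.8 - 27) · (30 - 6) = ½ · 10.8 · 24 = 129.6.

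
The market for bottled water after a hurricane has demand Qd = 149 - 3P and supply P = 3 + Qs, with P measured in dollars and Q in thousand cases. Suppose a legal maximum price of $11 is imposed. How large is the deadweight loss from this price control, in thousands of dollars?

486

Rearranging supply gives Qs = P - 3. In a free market, 149 - 3P = P - 3 gives the equilibrium P* = 38, Q* = 35.
Since 11 < 38, the ceiling is binding.
At P = 11: Qd = 149 - 3·11 = 116 and Qs = 11 - 3 = 8.
Quantity traded falls to 8. At Q = 8 the demand price is (149 - 8)/3 = 47 and the supply price is 3 + 8 = 11.
Deadweight loss = ½ · (47 - 11) · (35 - 8) = ½ · 36 · 27 = 486.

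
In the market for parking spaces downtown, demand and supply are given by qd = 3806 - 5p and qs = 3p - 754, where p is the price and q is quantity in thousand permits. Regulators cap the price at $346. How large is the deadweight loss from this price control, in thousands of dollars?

120422.4

Without the control the market clears where 3806 - 5p = 3p - 754, i.e. p* = 570 and q* = 956.
Because the ceiling (346) lies below the market-clearing price, it is binding.
At p = 346: qd = 3806 - 5·346 = 2076 and qs = 3·346 - 754 = 284.
Quantity traded falls to 284. At q = 284 the demand price is (3806 - 284)/5 = 704.4 and the supply price is (754 + 284)/3 = 346.
Deadweight loss = ½ · (704.4 - 346) · (956 - 284) = ½ · 358.4 · 672 = 120422.4.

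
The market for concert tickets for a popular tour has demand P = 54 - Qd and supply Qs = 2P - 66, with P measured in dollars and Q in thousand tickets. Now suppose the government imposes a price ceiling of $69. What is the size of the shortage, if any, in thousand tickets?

Rearranging demand gives Qd = 54 - P. Without the control the market clears where 54 - P = 2P - 66, i.e. P* = 40 and Q* = 14.
The ceiling of 69 is above the equilibrium price 40, so it is not binding; the market clears at P* = 40, Q* = 14.
Since the control does not bind, there is no shortage.

0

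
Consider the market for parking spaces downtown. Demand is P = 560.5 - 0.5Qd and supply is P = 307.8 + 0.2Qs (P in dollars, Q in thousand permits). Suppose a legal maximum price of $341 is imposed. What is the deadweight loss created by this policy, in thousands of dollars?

13308.75

Rearranging demand gives Qd = 1121 - 2P; rearranging supply gives Qs = 5P - 1539. Without the control the market clears where 1121 - 2P = 5P - 1539, i.e. P* = 380 and Q* = 361.
Since 341 < 380, the ceiling is binding.
At P = 341: Qd = 1121 - 2·341 = 439 and Qs = 5·341 - 1539 = 166.
Quantity traded falls to 166. At Q = 166 the demand price is (1121 - 166)/2 = 477.5 and the supply price is (1539 + 166)/5 = 341.
Deadweight loss = ½ · (477.5 - 341) · (361 - 166) = ½ · 136.5 · 195 = 13308.75.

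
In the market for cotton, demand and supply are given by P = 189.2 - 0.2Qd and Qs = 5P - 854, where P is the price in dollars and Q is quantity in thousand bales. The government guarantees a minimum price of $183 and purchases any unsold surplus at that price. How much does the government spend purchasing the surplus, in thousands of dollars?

Rearranging demand gives Qd = 946 - 5P. Equilibrium: 946 - 5P = 5P - 854, so 1800 = 10P and P* = 180, Q* = 46.
Because the floor (183) lies above the market-clearing price, it is binding.
At P = 183: Qd = 946 - 5·183 = 31 and Qs = 5·183 - 854 = 61.
Surplus = Qs - Qd = 30.
Government expenditure = surplus × support price = 30 × 183 = 5490.

5490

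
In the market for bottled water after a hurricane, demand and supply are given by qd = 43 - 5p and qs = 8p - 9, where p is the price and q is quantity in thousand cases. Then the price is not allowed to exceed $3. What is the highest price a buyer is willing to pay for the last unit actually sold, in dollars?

In a free market, 43 - 5p = 8p - 9 gives the equilibrium p* = 4, q* = 23.
Because the ceiling (3) lies below the market-clearing price, it is binding.
At p = 3: qd = 43 - 5·3 = 28 and qs = 8·3 - 9 = 15.
Only 15 units reach the market. On the demand curve, the marginal buyer's willingness to pay at q = 15 is (43 - 15)/5 = 5.6.

5.6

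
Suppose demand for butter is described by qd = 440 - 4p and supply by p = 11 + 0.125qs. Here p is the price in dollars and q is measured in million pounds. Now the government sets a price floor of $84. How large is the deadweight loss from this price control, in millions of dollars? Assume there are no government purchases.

Rearranging supply gives qs = 8p - 88. Setting quantity demanded equal to quantity supplied, 440 - 4p = 8p - 88, gives p* = 44 and q* = 264.
Since 84 > 44, the floor is binding.
At p = 84: qd = 440 - 4·84 = 104 and qs = 8·84 - 88 = 584.
Quantity traded falls to 104. At q = 104 the demand price is (440 - 104)/4 = 84 and the supply price is (88 + 104)/8 = 24.
Deadweight loss = ½ · (84 - 24) · (264 - 104) = ½ · 60 · 160 = 4800.

4800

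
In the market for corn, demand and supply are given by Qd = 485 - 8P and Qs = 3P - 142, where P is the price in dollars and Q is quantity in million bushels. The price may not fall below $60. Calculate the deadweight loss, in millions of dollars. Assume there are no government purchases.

Setting quantity demanded equal to quantity supplied, 485 - 8P = 3P - 142, gives P* = 57 and Q* = 29.
Since 60 > 57, the floor is binding.
At P = 60: Qd = 485 - 8·60 = 5 and Qs = 3·60 - 142 = 38.
Quantity traded falls to 5. At Q = 5 the demand price is (485 - 5)/8 = 60 and the supply price is (142 + 5)/3 = 49.
Deadweight loss = ½ · (60 - 49) · (29 - 5) = ½ · 11 · 24 = 132.

132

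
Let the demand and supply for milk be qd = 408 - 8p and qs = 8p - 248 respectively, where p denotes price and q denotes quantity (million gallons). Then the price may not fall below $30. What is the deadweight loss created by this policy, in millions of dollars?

Equilibrium: 408 - 8p = 8p - 248, so 656 = 16p and p* = 41, q* = 80.
Since 30 is below p* = 41, the floor does not bind and the free-market outcome prevails.
Since the control does not bind, no trades are prevented and deadweight loss is zero.

0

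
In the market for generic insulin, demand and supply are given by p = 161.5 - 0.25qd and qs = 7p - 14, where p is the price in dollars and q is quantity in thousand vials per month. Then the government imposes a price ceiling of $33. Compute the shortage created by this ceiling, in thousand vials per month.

Rearranging demand gives qd = 646 - 4p. Setting quantity demanded equal to quantity supplied, 646 - 4p = 7p - 14, gives p* = 60 and q* = 406.
The ceiling of 33 is below the equilibrium price 60, so it binds.
At p = 33: qd = 646 - 4·33 = 514 and qs = 7·33 - 14 = 217.
Shortage = qd - qs = 514 - 217 = 297.

297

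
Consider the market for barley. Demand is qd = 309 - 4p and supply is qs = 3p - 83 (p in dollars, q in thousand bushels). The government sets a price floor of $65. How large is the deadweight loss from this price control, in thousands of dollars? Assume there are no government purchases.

378

Setting quantity demanded equal to quantity supplied, 309 - 4p = 3p - 83, gives p* = 56 and q* = 85.
Because the floor (65) lies above the market-clearing price, it is binding.
At p = 65: qd = 309 - 4·65 = 49 and qs = 3·65 - 83 = 112.
Quantity traded falls to 49. At q = 49 the demand price is (309 - 49)/4 = 65 and the supply price is (83 + 49)/3 = 44.
Deadweight loss = ½ · (65 - 44) · (85 - 49) = ½ · 21 · 36 = 378.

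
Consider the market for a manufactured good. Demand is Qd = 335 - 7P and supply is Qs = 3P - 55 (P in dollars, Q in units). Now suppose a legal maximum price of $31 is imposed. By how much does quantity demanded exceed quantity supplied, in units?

80

In a free market, 335 - 7P = 3P - 55 gives the equilibrium P* = 39, Q* = 62.
The ceiling of 31 is below the equilibrium price 39, so it binds.
At P = 31: Qd = 335 - 7·31 = 118 and Qs = 3·31 - 55 = 38.
Shortage = Qd - Qs = 118 - 38 = 80.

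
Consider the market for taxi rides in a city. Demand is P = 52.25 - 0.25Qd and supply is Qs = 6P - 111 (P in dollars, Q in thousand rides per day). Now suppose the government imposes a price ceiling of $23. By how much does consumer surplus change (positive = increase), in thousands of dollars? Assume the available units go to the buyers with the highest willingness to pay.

-121.5

Rearranging demand gives Qd = 209 - 4P. In a free market, 209 - 4P = 6P - 111 gives the equilibrium P* = 32, Q* = 81.
Since 23 < 32, the ceiling is binding.
At P = 23: Qd = 209 - 4·23 = 117 and Qs = 6·23 - 111 = 27.
Consumer surplus without the control is ½ · (52.25 - 32) · 81 = 820.125.
With the ceiling, 27 units are sold at 23 (assume they go to the highest-value buyers). The demand price at Q = 27 is 45.5, so CS = ½ · [(52.25 - 23) + (45.5 - 23)] · 27 = 698.625.
Change in consumer surplus = 698.625 - 820.125 = -121.5.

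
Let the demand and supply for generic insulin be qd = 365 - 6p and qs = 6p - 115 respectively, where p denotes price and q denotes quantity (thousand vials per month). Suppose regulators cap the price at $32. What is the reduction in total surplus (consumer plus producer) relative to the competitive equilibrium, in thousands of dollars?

Without the control the market clears where 365 - 6p = 6p - 115, i.e. p* = 40 and q* = 125.
Because the ceiling (32) lies below the market-clearing price, it is binding.
At p = 32: qd = 365 - 6·32 = 173 and qs = 6·32 - 115 = 77.
Quantity traded falls to 77. At q = 77 the demand price is (365 - 77)/6 = 48 and the supply price is (115 + 77)/6 = 32.
Deadweight loss = ½ · (48 - 32) · (125 - 77) = ½ · 16 · 48 = 384.

384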